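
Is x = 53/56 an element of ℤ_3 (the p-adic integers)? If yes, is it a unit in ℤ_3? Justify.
x ∈ ℤ_3^× (unit); v_3(x) = 0

ℤ_3 = {x ∈ ℚ_3 : v_3(x) ≥ 0} and ℤ_3^× = {x ∈ ℤ_3 : v_3(x) = 0}. Here v_3(53/56) = v_3(num) − v_3(den) = 0; compare against these criteria.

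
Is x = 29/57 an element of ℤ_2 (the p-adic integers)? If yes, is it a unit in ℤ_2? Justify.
x ∈ ℤ_2^× (unit); v_2(x) = 0

ℤ_2 = {x ∈ ℚ_2 : v_2(x) ≥ 0} and ℤ_2^× = {x ∈ ℤ_2 : v_2(x) = 0}. Here v_2(29/57) = v_2(num) − v_2(den) = 0; compare against these criteria.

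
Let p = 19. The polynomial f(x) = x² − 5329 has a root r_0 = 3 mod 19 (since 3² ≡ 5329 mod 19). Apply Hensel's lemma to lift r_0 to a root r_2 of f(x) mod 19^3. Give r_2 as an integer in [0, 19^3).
r_2 = 6786 (mod 6859)

Hensel's recurrence: r_{i+1} = r_i − f(r_i)·(f′(r_i))^{-1} mod 19^{i+2}, with f′(x) = 2x. Iterate:
  r_0 = 3 (mod 19)
  r_1 = 288 (mod 361)
  r_2 = 6786 (mod 6859)
Final: r_2 = 6786, and one checks f(r_2) ≡ 0 mod 19^3.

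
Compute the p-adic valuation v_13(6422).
v_13(6422) = 2

v_13(n) is the largest exponent k such that 13^k divides n. Factor out: 6422 = 13^2 · 38. (Sign doesn't affect v_p.) So v_13(6422) = 2.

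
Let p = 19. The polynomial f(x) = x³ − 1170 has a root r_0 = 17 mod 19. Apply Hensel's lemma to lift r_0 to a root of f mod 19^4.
r_3 = 47688 (mod 130321)

Hensel: r_{i+1} = r_i − f(r_i)/f′(r_i) mod 19^{i+2}, where f′(x) = 3x². Iterate:
  r_0 = 17 (mod 19)
  r_1 = 36 (mod 361)
  r_2 = 6534 (mod 6859)
  r_3 = 47688 (mod 130321)
Final: r = 47688 with f(r) ≡ 0 mod 19^4.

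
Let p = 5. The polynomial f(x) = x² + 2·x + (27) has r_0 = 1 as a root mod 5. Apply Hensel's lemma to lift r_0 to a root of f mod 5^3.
r_2 = 81 (mod 125)

Hensel: r_{i+1} = r_i − f(r_i)·(f′(r_i))^{-1} mod 5^{i+2}, f′(x) = 2x + 2. Iterate:
  r_0 = 1 (mod 5)
  r_1 = 6 (mod 25)
  r_2 = 81 (mod 125)
Final: r = 81 satisfies f(r) ≡ 0 mod 5^3.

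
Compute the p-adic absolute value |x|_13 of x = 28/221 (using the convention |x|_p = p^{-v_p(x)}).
|28/221|_13 = 13

Step 1 — compute v_13(x) by factoring powers of 13 out of the numerator and denominator: v_13(28/221) = -1. Step 2 — apply |x|_p = p^{-v_p(x)} = 13^{1} = 13.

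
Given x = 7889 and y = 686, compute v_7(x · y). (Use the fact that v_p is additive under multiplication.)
v_7(5411854) = 6

v_p(x) = 3 (factor: 7889 = 7^3 · 23); v_p(y) = 3 (factor: 686 = 7^3 · 2). Additivity: v_p(xy) = v_p(x) + v_p(y) = 3 + 3 = 6. (Direct check: xy = 5411854 = 7^6 · (46).)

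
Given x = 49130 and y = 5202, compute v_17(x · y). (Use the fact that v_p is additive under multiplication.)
v_17(255574260) = 5

v_p(x) = 3 (factor: 49130 = 17^3 · 10); v_p(y) = 2 (factor: 5202 = 17^2 · 18). Additivity: v_p(xy) = v_p(x) + v_p(y) = 3 + 2 = 5. (Direct check: xy = 255574260 = 17^5 · (180).)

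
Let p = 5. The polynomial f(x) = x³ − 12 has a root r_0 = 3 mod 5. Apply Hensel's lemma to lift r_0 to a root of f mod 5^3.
r_2 = 8 (mod 125)

Hensel: r_{i+1} = r_i − f(r_i)/f′(r_i) mod 5^{i+2}, where f′(x) = 3x². Iterate:
  r_0 = 3 (mod 5)
  r_1 = 8 (mod 25)
  r_2 = 8 (mod 125)
Final: r = 8 with f(r) ≡ 0 mod 5^3.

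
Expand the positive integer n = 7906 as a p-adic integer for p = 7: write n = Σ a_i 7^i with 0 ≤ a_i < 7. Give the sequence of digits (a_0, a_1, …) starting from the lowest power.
(a_0, a_1, …) = (3, 2, 0, 2, 3)

Repeated division by 7 gives the digits low-to-high: 7906 = 3 + 2·7^1 + 2·7^3 + 3·7^4. Digit sequence: (3, 2, 0, 2, 3).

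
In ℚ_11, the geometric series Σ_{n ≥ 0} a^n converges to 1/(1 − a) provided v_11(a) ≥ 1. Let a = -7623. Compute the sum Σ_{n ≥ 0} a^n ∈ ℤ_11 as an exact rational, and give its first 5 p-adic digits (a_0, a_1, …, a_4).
Σ a^n = 1/(1 − a) = 1/7624;  first 5 digits = (1, 0, 3, 5, 8)

v_11(a) = 2 ≥ 1, so the series converges in ℤ_11 to 1/(1 − a) = 1/(1 − (-7623)) = 1/7624. Expand this rational in ℤ_11: compute digits iteratively via d_i = x_i mod 11, x_{i+1} = (x_i − d_i)/11. The first 5 digits are (1, 0, 3, 5, 8).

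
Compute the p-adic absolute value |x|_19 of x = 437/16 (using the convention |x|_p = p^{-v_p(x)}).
|437/16|_19 = 1/19

Step 1 — compute v_19(x) by factoring powers of 19 out of the numerator and denominator: v_19(437/16) = 1. Step 2 — apply |x|_p = p^{-v_p(x)} = 19^{-1} = 1/19.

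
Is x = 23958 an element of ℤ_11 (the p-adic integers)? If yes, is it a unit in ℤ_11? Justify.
x ∈ ℤ_11 but not a unit; v_11(x) = 3 > 0

ℤ_11 = {x ∈ ℚ_11 : v_11(x) ≥ 0} and ℤ_11^× = {x ∈ ℤ_11 : v_11(x) = 0}. Here v_11(23958) = v_11(num) − v_11(den) = 3; compare against these criteria.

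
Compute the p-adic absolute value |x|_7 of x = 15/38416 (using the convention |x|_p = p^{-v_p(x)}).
|15/38416|_7 = 2401

Step 1 — compute v_7(x) by factoring powers of 7 out of the numerator and denominator: v_7(15/38416) = -4. Step 2 — apply |x|_p = p^{-v_p(x)} = 7^{4} = 2401.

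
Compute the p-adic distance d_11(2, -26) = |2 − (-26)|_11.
d_11(2, -26) = 1

Step 1 — x − y = 2 − (-26) = 28. Step 2 — v_11(28) = 0 (factor: 28 = (11^0 · 28); the sign does not affect v_p). Step 3 — |x − y|_11 = 11^{0} = 1.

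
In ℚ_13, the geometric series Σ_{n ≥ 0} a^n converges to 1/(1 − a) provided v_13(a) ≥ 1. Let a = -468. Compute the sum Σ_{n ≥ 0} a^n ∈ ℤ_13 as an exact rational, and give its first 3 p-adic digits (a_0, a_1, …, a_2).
Σ a^n = 1/(1 − a) = 1/469;  first 3 digits = (1, 3, 6)

v_13(a) = 1 ≥ 1, so the series converges in ℤ_13 to 1/(1 − a) = 1/(1 − (-468)) = 1/469. Expand this rational in ℤ_13: compute digits iteratively via d_i = x_i mod 13, x_{i+1} = (x_i − d_i)/13. The first 3 digits are (1, 3, 6).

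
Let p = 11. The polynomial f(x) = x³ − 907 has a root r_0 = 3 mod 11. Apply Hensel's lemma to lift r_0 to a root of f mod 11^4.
r_3 = 13126 (mod 14641)

Hensel: r_{i+1} = r_i − f(r_i)/f′(r_i) mod 11^{i+2}, where f′(x) = 3x². Iterate:
  r_0 = 3 (mod 11)
  r_1 = 58 (mod 121)
  r_2 = 1147 (mod 1331)
  r_3 = 13126 (mod 14641)
Final: r = 13126 with f(r) ≡ 0 mod 11^4.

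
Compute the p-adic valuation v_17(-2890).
v_17(-2890) = 2

v_17(n) is the largest exponent k such that 17^k divides n. Factor out: -2890 = -17^2 · 10. (Sign doesn't affect v_p.) So v_17(-2890) = 2.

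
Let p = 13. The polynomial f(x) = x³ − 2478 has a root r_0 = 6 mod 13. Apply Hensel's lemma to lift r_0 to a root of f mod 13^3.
r_2 = 1501 (mod 2197)

Hensel: r_{i+1} = r_i − f(r_i)/f′(r_i) mod 13^{i+2}, where f′(x) = 3x². Iterate:
  r_0 = 6 (mod 13)
  r_1 = 149 (mod 169)
  r_2 = 1501 (mod 2197)
Final: r = 1501 with f(r) ≡ 0 mod 13^3.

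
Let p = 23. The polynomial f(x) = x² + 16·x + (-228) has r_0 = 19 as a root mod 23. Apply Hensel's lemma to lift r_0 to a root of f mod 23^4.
r_3 = 188090 (mod 279841)

Hensel: r_{i+1} = r_i − f(r_i)·(f′(r_i))^{-1} mod 23^{i+2}, f′(x) = 2x + 16. Iterate:
  r_0 = 19 (mod 23)
  r_1 = 295 (mod 529)
  r_2 = 5585 (mod 12167)
  r_3 = 188090 (mod 279841)
Final: r = 188090 satisfies f(r) ≡ 0 mod 23^4.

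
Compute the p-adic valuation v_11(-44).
v_11(-44) = 1

v_11(n) is the largest exponent k such that 11^k divides n. Factor out: -44 = -11^1 · 4. (Sign doesn't affect v_p.) So v_11(-44) = 1.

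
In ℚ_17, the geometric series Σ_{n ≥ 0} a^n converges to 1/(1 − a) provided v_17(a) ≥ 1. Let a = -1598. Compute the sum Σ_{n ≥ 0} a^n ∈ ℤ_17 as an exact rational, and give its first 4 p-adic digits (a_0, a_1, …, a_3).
Σ a^n = 1/(1 − a) = 1/1599;  first 4 digits = (1, 8, 7, 11)

v_17(a) = 1 ≥ 1, so the series converges in ℤ_17 to 1/(1 − a) = 1/(1 − (-1598)) = 1/1599. Expand this rational in ℤ_17: compute digits iteratively via d_i = x_i mod 17, x_{i+1} = (x_i − d_i)/17. The first 4 digits are (1, 8, 7, 11).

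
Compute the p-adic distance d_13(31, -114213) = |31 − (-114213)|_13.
d_13(31, -114213) = 1/28561

Step 1 — x − y = 31 − (-114213) = 114244. Step 2 — v_13(114244) = 4 (factor: 114244 = (13^4 · 4); the sign does not affect v_p). Step 3 — |x − y|_13 = 13^{-4} = 1/28561.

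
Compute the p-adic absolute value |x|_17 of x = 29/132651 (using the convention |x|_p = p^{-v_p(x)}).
|29/132651|_17 = 4913

Step 1 — compute v_17(x) by factoring powers of 17 out of the numerator and denominator: v_17(29/132651) = -3. Step 2 — apply |x|_p = p^{-v_p(x)} = 17^{3} = 4913.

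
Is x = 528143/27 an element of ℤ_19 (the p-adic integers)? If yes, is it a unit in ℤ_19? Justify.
x ∈ ℤ_19 but not a unit; v_19(x) = 3 > 0

ℤ_19 = {x ∈ ℚ_19 : v_19(x) ≥ 0} and ℤ_19^× = {x ∈ ℤ_19 : v_19(x) = 0}. Here v_19(528143/27) = v_19(num) − v_19(den) = 3; compare against these criteria.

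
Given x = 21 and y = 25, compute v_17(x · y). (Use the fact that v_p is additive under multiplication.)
v_17(525) = 0

v_p(x) = 0 (factor: 21 = 17^0 · 21); v_p(y) = 0 (factor: 25 = 17^0 · 25). Additivity: v_p(xy) = v_p(x) + v_p(y) = 0 + 0 = 0. (Direct check: xy = 525 = 17^0 · (525).)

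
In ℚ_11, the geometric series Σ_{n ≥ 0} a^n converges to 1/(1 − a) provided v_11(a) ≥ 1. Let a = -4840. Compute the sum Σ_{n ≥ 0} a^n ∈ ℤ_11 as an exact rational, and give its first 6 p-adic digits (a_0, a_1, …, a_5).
Σ a^n = 1/(1 − a) = 1/4841;  first 6 digits = (1, 0, 4, 7, 4, 2)

v_11(a) = 2 ≥ 1, so the series converges in ℤ_11 to 1/(1 − a) = 1/(1 − (-4840)) = 1/4841. Expand this rational in ℤ_11: compute digits iteratively via d_i = x_i mod 11, x_{i+1} = (x_i − d_i)/11. The first 6 digits are (1, 0, 4, 7, 4, 2).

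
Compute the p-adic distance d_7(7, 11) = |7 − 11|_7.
d_7(7, 11) = 1

Step 1 — x − y = 7 − 11 = -4. Step 2 — v_7(-4) = 0 (factor: -4 = −(7^0 · 4); the sign does not affect v_p). Step 3 — |x − y|_7 = 7^{0} = 1.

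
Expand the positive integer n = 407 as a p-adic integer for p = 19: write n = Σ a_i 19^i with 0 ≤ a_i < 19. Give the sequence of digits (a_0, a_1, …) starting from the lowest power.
(a_0, a_1, …) = (8, 2, 1)

Repeated division by 19 gives the digits low-to-high: 407 = 8 + 2·19^1 + 1·19^2. Digit sequence: (8, 2, 1).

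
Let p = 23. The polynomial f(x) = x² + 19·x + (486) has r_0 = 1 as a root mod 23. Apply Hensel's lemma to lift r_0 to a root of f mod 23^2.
r_1 = 254 (mod 529)

Hensel: r_{i+1} = r_i − f(r_i)·(f′(r_i))^{-1} mod 23^{i+2}, f′(x) = 2x + 19. Iterate:
  r_0 = 1 (mod 23)
  r_1 = 254 (mod 529)
Final: r = 254 satisfies f(r) ≡ 0 mod 23^2.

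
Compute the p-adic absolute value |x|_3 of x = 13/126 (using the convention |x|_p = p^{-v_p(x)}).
|13/126|_3 = 9

Step 1 — compute v_3(x) by factoring powers of 3 out of the numerator and denominator: v_3(13/126) = -2. Step 2 — apply |x|_p = p^{-v_p(x)} = 3^{2} = 9.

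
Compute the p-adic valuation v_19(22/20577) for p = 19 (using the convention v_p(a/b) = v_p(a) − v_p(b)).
v_19(22/20577) = -3

Factor powers of 19 from the numerator and denominator of the reduced fraction: 22 = 19^0 · 22 and 20577 = 19^3 · 3. Apply v_p(a/b) = v_p(a) − v_p(b): v_19(22/20577) = 0 − 3 = -3.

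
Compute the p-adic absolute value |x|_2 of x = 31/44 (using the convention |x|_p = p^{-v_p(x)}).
|31/44|_2 = 4

Step 1 — compute v_2(x) by factoring powers of 2 out of the numerator and denominator: v_2(31/44) = -2. Step 2 — apply |x|_p = p^{-v_p(x)} = 2^{2} = 4.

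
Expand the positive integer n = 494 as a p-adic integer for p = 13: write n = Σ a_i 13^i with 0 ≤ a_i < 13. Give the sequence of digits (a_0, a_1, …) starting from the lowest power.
(a_0, a_1, …) = (0, 12, 2)

Repeated division by 13 gives the digits low-to-high: 494 = 12·13^1 + 2·13^2. Digit sequence: (0, 12, 2).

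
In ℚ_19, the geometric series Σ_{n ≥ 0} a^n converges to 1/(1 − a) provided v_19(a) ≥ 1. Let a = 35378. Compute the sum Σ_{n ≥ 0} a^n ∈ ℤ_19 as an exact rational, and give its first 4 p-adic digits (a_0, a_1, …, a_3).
Σ a^n = 1/(1 − a) = -1/35377;  first 4 digits = (1, 0, 3, 5)

v_19(a) = 2 ≥ 1, so the series converges in ℤ_19 to 1/(1 − a) = 1/(1 − 35378) = -1/35377. Expand this rational in ℤ_19: compute digits iteratively via d_i = x_i mod 19, x_{i+1} = (x_i − d_i)/19. The first 4 digits are (1, 0, 3, 5).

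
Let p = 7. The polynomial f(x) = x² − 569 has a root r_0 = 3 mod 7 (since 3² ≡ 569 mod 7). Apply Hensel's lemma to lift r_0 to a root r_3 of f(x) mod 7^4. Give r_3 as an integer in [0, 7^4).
r_3 = 1109 (mod 2401)

Hensel's recurrence: r_{i+1} = r_i − f(r_i)·(f′(r_i))^{-1} mod 7^{i+2}, with f′(x) = 2x. Iterate:
  r_0 = 3 (mod 7)
  r_1 = 31 (mod 49)
  r_2 = 80 (mod 343)
  r_3 = 1109 (mod 2401)
Final: r_3 = 1109, and one checks f(r_3) ≡ 0 mod 7^4.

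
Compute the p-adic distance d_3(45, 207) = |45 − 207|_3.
d_3(45, 207) = 1/81

Step 1 — x − y = 45 − 207 = -162. Step 2 — v_3(-162) = 4 (factor: -162 = −(3^4 · 2); the sign does not affect v_p). Step 3 — |x − y|_3 = 3^{-4} = 1/81.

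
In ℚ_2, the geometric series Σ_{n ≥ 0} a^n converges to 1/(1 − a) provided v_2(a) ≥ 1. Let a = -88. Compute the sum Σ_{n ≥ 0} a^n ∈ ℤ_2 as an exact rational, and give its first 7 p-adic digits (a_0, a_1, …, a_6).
Σ a^n = 1/(1 − a) = 1/89;  first 7 digits = (1, 0, 0, 1, 0, 1, 1)

v_2(a) = 3 ≥ 1, so the series converges in ℤ_2 to 1/(1 − a) = 1/(1 − (-88)) = 1/89. Expand this rational in ℤ_2: compute digits iteratively via d_i = x_i mod 2, x_{i+1} = (x_i − d_i)/2. The first 7 digits are (1, 0, 0, 1, 0, 1, 1).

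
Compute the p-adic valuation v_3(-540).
v_3(-540) = 3

v_3(n) is the largest exponent k such that 3^k divides n. Factor out: -540 = -3^3 · 20. (Sign doesn't affect v_p.) So v_3(-540) = 3.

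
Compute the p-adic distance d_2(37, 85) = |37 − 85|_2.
d_2(37, 85) = 1/16

Step 1 — x − y = 37 − 85 = -48. Step 2 — v_2(-48) = 4 (factor: -48 = −(2^4 · 3); the sign does not affect v_p). Step 3 — |x − y|_2 = 2^{-4} = 1/16.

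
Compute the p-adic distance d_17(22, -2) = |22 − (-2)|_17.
d_17(22, -2) = 1

Step 1 — x − y = 22 − (-2) = 24. Step 2 — v_17(24) = 0 (factor: 24 = (17^0 · 24); the sign does not affect v_p). Step 3 — |x − y|_17 = 17^{0} = 1.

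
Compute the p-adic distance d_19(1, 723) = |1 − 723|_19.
d_19(1, 723) = 1/361

Step 1 — x − y = 1 − 723 = -722. Step 2 — v_19(-722) = 2 (factor: -722 = −(19^2 · 2); the sign does not affect v_p). Step 3 — |x − y|_19 = 19^{-2} = 1/361.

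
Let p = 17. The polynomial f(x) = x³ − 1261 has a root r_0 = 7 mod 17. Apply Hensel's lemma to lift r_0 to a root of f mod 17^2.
r_1 = 143 (mod 289)

Hensel: r_{i+1} = r_i − f(r_i)/f′(r_i) mod 17^{i+2}, where f′(x) = 3x². Iterate:
  r_0 = 7 (mod 17)
  r_1 = 143 (mod 289)
Final: r = 143 with f(r) ≡ 0 mod 17^2.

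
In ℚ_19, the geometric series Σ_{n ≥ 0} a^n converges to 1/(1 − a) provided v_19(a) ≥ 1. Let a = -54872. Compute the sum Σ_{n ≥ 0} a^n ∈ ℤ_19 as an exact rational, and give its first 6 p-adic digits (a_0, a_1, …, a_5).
Σ a^n = 1/(1 − a) = 1/54873;  first 6 digits = (1, 0, 0, 11, 18, 18)

v_19(a) = 3 ≥ 1, so the series converges in ℤ_19 to 1/(1 − a) = 1/(1 − (-54872)) = 1/54873. Expand this rational in ℤ_19: compute digits iteratively via d_i = x_i mod 19, x_{i+1} = (x_i − d_i)/19. The first 6 digits are (1, 0, 0, 11, 18, 18).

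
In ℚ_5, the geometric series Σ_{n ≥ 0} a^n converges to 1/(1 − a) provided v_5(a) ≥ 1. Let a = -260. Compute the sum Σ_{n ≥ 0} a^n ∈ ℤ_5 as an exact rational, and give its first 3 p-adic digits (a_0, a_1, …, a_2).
Σ a^n = 1/(1 − a) = 1/261;  first 3 digits = (1, 3, 3)

v_5(a) = 1 ≥ 1, so the series converges in ℤ_5 to 1/(1 − a) = 1/(1 − (-260)) = 1/261. Expand this rational in ℤ_5: compute digits iteratively via d_i = x_i mod 5, x_{i+1} = (x_i − d_i)/5. The first 3 digits are (1, 3, 3).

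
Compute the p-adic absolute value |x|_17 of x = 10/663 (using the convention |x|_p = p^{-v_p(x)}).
|10/663|_17 = 17

Step 1 — compute v_17(x) by factoring powers of 17 out of the numerator and denominator: v_17(10/663) = -1. Step 2 — apply |x|_p = p^{-v_p(x)} = 17^{1} = 17.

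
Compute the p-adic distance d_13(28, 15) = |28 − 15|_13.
d_13(28, 15) = 1/13

Step 1 — x − y = 28 − 15 = 13. Step 2 — v_13(13) = 1 (factor: 13 = (13^1 · 1); the sign does not affect v_p). Step 3 — |x − y|_13 = 13^{-1} = 1/13.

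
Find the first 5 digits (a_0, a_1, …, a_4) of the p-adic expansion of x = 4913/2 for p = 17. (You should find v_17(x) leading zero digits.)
(a_0, …, a_4) = (0, 0, 0, 9, 8)

v_17(4913/2) = 3, so a_0 = ... = a_2 = 0. Factor out: x = 17^3 · u with u = 1/2 a unit in ℤ_17. Expand u iteratively via a_{v+i} = u_i mod 17, u_{i+1} = (u_i − a_{v+i})/17:
  u_0 = 1/2;  a_3 = 9;  u_1 = (u_0 − 9)/17 = -1/2
  u_1 = -1/2;  a_4 = 8;  u_2 = (u_1 − 8)/17 = -1/2
Digits: (0, 0, 0, 9, 8).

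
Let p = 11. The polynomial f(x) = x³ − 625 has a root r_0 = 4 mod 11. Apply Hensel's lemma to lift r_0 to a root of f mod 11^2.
r_1 = 114 (mod 121)

Hensel: r_{i+1} = r_i − f(r_i)/f′(r_i) mod 11^{i+2}, where f′(x) = 3x². Iterate:
  r_0 = 4 (mod 11)
  r_1 = 114 (mod 121)
Final: r = 114 with f(r) ≡ 0 mod 11^2.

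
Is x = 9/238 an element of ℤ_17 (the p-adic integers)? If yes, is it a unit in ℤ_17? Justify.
x ∉ ℤ_17 (v_17(x) = -1 < 0)

ℤ_17 = {x ∈ ℚ_17 : v_17(x) ≥ 0} and ℤ_17^× = {x ∈ ℤ_17 : v_17(x) = 0}. Here v_17(9/238) = v_17(num) − v_17(den) = -1; compare against these criteria.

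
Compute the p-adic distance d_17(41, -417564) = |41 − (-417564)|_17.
d_17(41, -417564) = 1/83521

Step 1 — x − y = 41 − (-417564) = 417605. Step 2 — v_17(417605) = 4 (factor: 417605 = (17^4 · 5); the sign does not affect v_p). Step 3 — |x − y|_17 = 17^{-4} = 1/83521.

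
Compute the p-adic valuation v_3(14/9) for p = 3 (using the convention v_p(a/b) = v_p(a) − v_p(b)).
v_3(14/9) = -2

Factor powers of 3 from the numerator and denominator of the reduced fraction: 14 = 3^0 · 14 and 9 = 3^2 · 1. Apply v_p(a/b) = v_p(a) − v_p(b): v_3(14/9) = 0 − 2 = -2.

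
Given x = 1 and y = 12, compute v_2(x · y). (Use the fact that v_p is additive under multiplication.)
v_2(12) = 2

v_p(x) = 0 (factor: 1 = 2^0 · 1); v_p(y) = 2 (factor: 12 = 2^2 · 3). Additivity: v_p(xy) = v_p(x) + v_p(y) = 0 + 2 = 2. (Direct check: xy = 12 = 2^2 · (3).)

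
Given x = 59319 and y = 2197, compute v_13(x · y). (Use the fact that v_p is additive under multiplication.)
v_13(130323843) = 6

v_p(x) = 3 (factor: 59319 = 13^3 · 27); v_p(y) = 3 (factor: 2197 = 13^3 · 1). Additivity: v_p(xy) = v_p(x) + v_p(y) = 3 + 3 = 6. (Direct check: xy = 130323843 = 13^6 · (27).)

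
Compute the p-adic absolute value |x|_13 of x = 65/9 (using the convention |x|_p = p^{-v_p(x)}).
|65/9|_13 = 1/13

Step 1 — compute v_13(x) by factoring powers of 13 out of the numerator and denominator: v_13(65/9) = 1. Step 2 — apply |x|_p = p^{-v_p(x)} = 13^{-1} = 1/13.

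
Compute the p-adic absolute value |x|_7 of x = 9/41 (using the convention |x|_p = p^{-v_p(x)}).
|9/41|_7 = 1

Step 1 — compute v_7(x) by factoring powers of 7 out of the numerator and denominator: v_7(9/41) = 0. Step 2 — apply |x|_p = p^{-v_p(x)} = 7^{0} = 1.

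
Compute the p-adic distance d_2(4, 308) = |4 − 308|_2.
d_2(4, 308) = 1/16

Step 1 — x − y = 4 − 308 = -304. Step 2 — v_2(-304) = 4 (factor: -304 = −(2^4 · 19); the sign does not affect v_p). Step 3 — |x − y|_2 = 2^{-4} = 1/16.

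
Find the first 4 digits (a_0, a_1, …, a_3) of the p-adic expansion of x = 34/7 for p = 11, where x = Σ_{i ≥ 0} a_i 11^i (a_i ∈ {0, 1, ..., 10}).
(a_0, …, a_3) = (8, 6, 1, 3)

v_11(34/7) = 0 (numerator and denominator both coprime to 11), so x ∈ ℤ_11^×. Compute digits iteratively via a_i = x_i mod 11, x_{i+1} = (x_i − a_i)/11, with x_0 = x:
  x_0 = 34/7;  a_0 = 8;  x_1 = (x_0 − 8)/11 = -2/7
  x_1 = -2/7;  a_1 = 6;  x_2 = (x_1 − 6)/11 = -4/7
  x_2 = -4/7;  a_2 = 1;  x_3 = (x_2 − 1)/11 = -1/7
  x_3 = -1/7;  a_3 = 3;  x_4 = (x_3 − 3)/11 = -2/7
Digits: (8, 6, 1, 3).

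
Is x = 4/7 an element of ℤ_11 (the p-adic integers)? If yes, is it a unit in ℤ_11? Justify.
x ∈ ℤ_11^× (unit); v_11(x) = 0

ℤ_11 = {x ∈ ℚ_11 : v_11(x) ≥ 0} and ℤ_11^× = {x ∈ ℤ_11 : v_11(x) = 0}. Here v_11(4/7) = v_11(num) − v_11(den) = 0; compare against these criteria.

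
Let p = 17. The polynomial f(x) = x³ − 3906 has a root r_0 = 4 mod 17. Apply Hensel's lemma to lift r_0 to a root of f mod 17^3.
r_2 = 361 (mod 4913)

Hensel: r_{i+1} = r_i − f(r_i)/f′(r_i) mod 17^{i+2}, where f′(x) = 3x². Iterate:
  r_0 = 4 (mod 17)
  r_1 = 72 (mod 289)
  r_2 = 361 (mod 4913)
Final: r = 361 with f(r) ≡ 0 mod 17^3.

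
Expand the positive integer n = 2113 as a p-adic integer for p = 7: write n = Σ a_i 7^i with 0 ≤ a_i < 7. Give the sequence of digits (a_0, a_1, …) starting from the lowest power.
(a_0, a_1, …) = (6, 0, 1, 6)

Repeated division by 7 gives the digits low-to-high: 2113 = 6 + 1·7^2 + 6·7^3. Digit sequence: (6, 0, 1, 6).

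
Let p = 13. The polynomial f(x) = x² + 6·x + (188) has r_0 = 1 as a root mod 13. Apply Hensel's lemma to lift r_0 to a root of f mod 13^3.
r_2 = 885 (mod 2197)

Hensel: r_{i+1} = r_i − f(r_i)·(f′(r_i))^{-1} mod 13^{i+2}, f′(x) = 2x + 6. Iterate:
  r_0 = 1 (mod 13)
  r_1 = 40 (mod 169)
  r_2 = 885 (mod 2197)
Final: r = 885 satisfies f(r) ≡ 0 mod 13^3.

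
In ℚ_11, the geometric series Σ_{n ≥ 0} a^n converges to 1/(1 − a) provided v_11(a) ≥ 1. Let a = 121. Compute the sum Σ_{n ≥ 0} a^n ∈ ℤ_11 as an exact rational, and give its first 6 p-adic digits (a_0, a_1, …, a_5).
Σ a^n = 1/(1 − a) = -1/120;  first 6 digits = (1, 0, 1, 0, 1, 0)

v_11(a) = 2 ≥ 1, so the series converges in ℤ_11 to 1/(1 − a) = 1/(1 − 121) = -1/120. Expand this rational in ℤ_11: compute digits iteratively via d_i = x_i mod 11, x_{i+1} = (x_i − d_i)/11. The first 6 digits are (1, 0, 1, 0, 1, 0).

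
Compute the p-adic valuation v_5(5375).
v_5(5375) = 3

v_5(n) is the largest exponent k such that 5^k divides n. Factor out: 5375 = 5^3 · 43. (Sign doesn't affect v_p.) So v_5(5375) = 3.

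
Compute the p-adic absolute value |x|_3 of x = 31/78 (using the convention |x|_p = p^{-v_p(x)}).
|31/78|_3 = 3

Step 1 — compute v_3(x) by factoring powers of 3 out of the numerator and denominator: v_3(31/78) = -1. Step 2 — apply |x|_p = p^{-v_p(x)} = 3^{1} = 3.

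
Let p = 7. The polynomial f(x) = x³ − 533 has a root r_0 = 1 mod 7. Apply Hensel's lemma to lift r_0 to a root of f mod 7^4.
r_3 = 1583 (mod 2401)

Hensel: r_{i+1} = r_i − f(r_i)/f′(r_i) mod 7^{i+2}, where f′(x) = 3x². Iterate:
  r_0 = 1 (mod 7)
  r_1 = 15 (mod 49)
  r_2 = 211 (mod 343)
  r_3 = 1583 (mod 2401)
Final: r = 1583 with f(r) ≡ 0 mod 7^4.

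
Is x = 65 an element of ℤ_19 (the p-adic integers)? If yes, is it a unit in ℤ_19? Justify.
x ∈ ℤ_19^× (unit); v_19(x) = 0

ℤ_19 = {x ∈ ℚ_19 : v_19(x) ≥ 0} and ℤ_19^× = {x ∈ ℤ_19 : v_19(x) = 0}. Here v_19(65) = v_19(num) − v_19(den) = 0; compare against these criteria.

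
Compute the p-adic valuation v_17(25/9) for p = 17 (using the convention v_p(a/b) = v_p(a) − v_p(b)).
v_17(25/9) = 0

Factor powers of 17 from the numerator and denominator of the reduced fraction: 25 = 17^0 · 25 and 9 = 17^0 · 9. Apply v_p(a/b) = v_p(a) − v_p(b): v_17(25/9) = 0 − 0 = 0.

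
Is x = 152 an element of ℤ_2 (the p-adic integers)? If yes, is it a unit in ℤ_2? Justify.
x ∈ ℤ_2 but not a unit; v_2(x) = 3 > 0

ℤ_2 = {x ∈ ℚ_2 : v_2(x) ≥ 0} and ℤ_2^× = {x ∈ ℤ_2 : v_2(x) = 0}. Here v_2(152) = v_2(num) − v_2(den) = 3; compare against these criteria.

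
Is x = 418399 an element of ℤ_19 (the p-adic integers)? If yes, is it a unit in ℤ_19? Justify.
x ∈ ℤ_19 but not a unit; v_19(x) = 3 > 0

ℤ_19 = {x ∈ ℚ_19 : v_19(x) ≥ 0} and ℤ_19^× = {x ∈ ℤ_19 : v_19(x) = 0}. Here v_19(418399) = v_19(num) − v_19(den) = 3; compare against these criteria.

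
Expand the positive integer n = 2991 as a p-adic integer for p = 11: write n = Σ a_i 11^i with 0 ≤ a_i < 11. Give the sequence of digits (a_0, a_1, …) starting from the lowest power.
(a_0, a_1, …) = (10, 7, 2, 2)

Repeated division by 11 gives the digits low-to-high: 2991 = 10 + 7·11^1 + 2·11^2 + 2·11^3. Digit sequence: (10, 7, 2, 2).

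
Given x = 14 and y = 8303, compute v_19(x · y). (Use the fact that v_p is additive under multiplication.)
v_19(116242) = 2

v_p(x) = 0 (factor: 14 = 19^0 · 14); v_p(y) = 2 (factor: 8303 = 19^2 · 23). Additivity: v_p(xy) = v_p(x) + v_p(y) = 0 + 2 = 2. (Direct check: xy = 116242 = 19^2 · (322).)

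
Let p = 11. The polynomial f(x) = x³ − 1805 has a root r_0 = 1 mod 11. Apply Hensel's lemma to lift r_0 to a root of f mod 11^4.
r_3 = 11089 (mod 14641)

Hensel: r_{i+1} = r_i − f(r_i)/f′(r_i) mod 11^{i+2}, where f′(x) = 3x². Iterate:
  r_0 = 1 (mod 11)
  r_1 = 78 (mod 121)
  r_2 = 441 (mod 1331)
  r_3 = 11089 (mod 14641)
Final: r = 11089 with f(r) ≡ 0 mod 11^4.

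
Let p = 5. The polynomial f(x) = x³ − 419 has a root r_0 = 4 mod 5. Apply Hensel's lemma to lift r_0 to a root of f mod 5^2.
r_1 = 14 (mod 25)

Hensel: r_{i+1} = r_i − f(r_i)/f′(r_i) mod 5^{i+2}, where f′(x) = 3x². Iterate:
  r_0 = 4 (mod 5)
  r_1 = 14 (mod 25)
Final: r = 14 with f(r) ≡ 0 mod 5^2.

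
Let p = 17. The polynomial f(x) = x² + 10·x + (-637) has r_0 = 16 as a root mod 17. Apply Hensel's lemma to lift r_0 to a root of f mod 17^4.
r_3 = 72691 (mod 83521)

Hensel: r_{i+1} = r_i − f(r_i)·(f′(r_i))^{-1} mod 17^{i+2}, f′(x) = 2x + 10. Iterate:
  r_0 = 16 (mod 17)
  r_1 = 152 (mod 289)
  r_2 = 3909 (mod 4913)
  r_3 = 72691 (mod 83521)
Final: r = 72691 satisfies f(r) ≡ 0 mod 17^4.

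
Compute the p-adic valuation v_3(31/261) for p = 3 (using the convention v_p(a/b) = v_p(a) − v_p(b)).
v_3(31/261) = -2

Factor powers of 3 from the numerator and denominator of the reduced fraction: 31 = 3^0 · 31 and 261 = 3^2 · 29. Apply v_p(a/b) = v_p(a) − v_p(b): v_3(31/261) = 0 − 2 = -2.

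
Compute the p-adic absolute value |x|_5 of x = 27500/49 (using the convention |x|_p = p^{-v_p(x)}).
|27500/49|_5 = 1/625

Step 1 — compute v_5(x) by factoring powers of 5 out of the numerator and denominator: v_5(27500/49) = 4. Step 2 — apply |x|_p = p^{-v_p(x)} = 5^{-4} = 1/625.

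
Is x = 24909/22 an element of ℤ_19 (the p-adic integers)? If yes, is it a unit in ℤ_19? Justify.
x ∈ ℤ_19 but not a unit; v_19(x) = 2 > 0

ℤ_19 = {x ∈ ℚ_19 : v_19(x) ≥ 0} and ℤ_19^× = {x ∈ ℤ_19 : v_19(x) = 0}. Here v_19(24909/22) = v_19(num) − v_19(den) = 2; compare against these criteria.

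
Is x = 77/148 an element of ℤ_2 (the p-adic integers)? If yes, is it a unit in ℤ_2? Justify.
x ∉ ℤ_2 (v_2(x) = -2 < 0)

ℤ_2 = {x ∈ ℚ_2 : v_2(x) ≥ 0} and ℤ_2^× = {x ∈ ℤ_2 : v_2(x) = 0}. Here v_2(77/148) = v_2(num) − v_2(den) = -2; compare against these criteria.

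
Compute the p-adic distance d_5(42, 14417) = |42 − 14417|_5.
d_5(42, 14417) = 1/625

Step 1 — x − y = 42 − 14417 = -14375. Step 2 — v_5(-14375) = 4 (factor: -14375 = −(5^4 · 23); the sign does not affect v_p). Step 3 — |x − y|_5 = 5^{-4} = 1/625.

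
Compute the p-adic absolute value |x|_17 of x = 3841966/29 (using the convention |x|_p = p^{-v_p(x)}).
|3841966/29|_17 = 1/83521

Step 1 — compute v_17(x) by factoring powers of 17 out of the numerator and denominator: v_17(3841966/29) = 4. Step 2 — apply |x|_p = p^{-v_p(x)} = 17^{-4} = 1/83521.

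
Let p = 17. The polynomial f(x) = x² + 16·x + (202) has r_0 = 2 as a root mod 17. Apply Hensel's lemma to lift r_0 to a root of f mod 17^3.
r_2 = 4643 (mod 4913)

Hensel: r_{i+1} = r_i − f(r_i)·(f′(r_i))^{-1} mod 17^{i+2}, f′(x) = 2x + 16. Iterate:
  r_0 = 2 (mod 17)
  r_1 = 19 (mod 289)
  r_2 = 4643 (mod 4913)
Final: r = 4643 satisfies f(r) ≡ 0 mod 17^3.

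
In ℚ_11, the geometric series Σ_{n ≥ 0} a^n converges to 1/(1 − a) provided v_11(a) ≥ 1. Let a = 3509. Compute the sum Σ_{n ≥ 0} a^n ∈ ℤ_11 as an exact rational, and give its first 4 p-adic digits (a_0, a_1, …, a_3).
Σ a^n = 1/(1 − a) = -1/3508;  first 4 digits = (1, 0, 7, 2)

v_11(a) = 2 ≥ 1, so the series converges in ℤ_11 to 1/(1 − a) = 1/(1 − 3509) = -1/3508. Expand this rational in ℤ_11: compute digits iteratively via d_i = x_i mod 11, x_{i+1} = (x_i − d_i)/11. The first 4 digits are (1, 0, 7, 2).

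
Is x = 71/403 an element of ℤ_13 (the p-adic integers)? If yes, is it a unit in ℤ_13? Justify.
x ∉ ℤ_13 (v_13(x) = -1 < 0)

ℤ_13 = {x ∈ ℚ_13 : v_13(x) ≥ 0} and ℤ_13^× = {x ∈ ℤ_13 : v_13(x) = 0}. Here v_13(71/403) = v_13(num) − v_13(den) = -1; compare against these criteria.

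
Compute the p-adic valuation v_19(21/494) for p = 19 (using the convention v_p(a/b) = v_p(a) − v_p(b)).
v_19(21/494) = -1

Factor powers of 19 from the numerator and denominator of the reduced fraction: 21 = 19^0 · 21 and 494 = 19^1 · 26. Apply v_p(a/b) = v_p(a) − v_p(b): v_19(21/494) = 0 − 1 = -1.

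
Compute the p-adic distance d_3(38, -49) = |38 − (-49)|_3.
d_3(38, -49) = 1/3

Step 1 — x − y = 38 − (-49) = 87. Step 2 — v_3(87) = 1 (factor: 87 = (3^1 · 29); the sign does not affect v_p). Step 3 — |x − y|_3 = 3^{-1} = 1/3.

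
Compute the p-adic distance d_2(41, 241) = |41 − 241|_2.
d_2(41, 241) = 1/8

Step 1 — x − y = 41 − 241 = -200. Step 2 — v_2(-200) = 3 (factor: -200 = −(2^3 · 25); the sign does not affect v_p). Step 3 — |x − y|_2 = 2^{-3} = 1/8.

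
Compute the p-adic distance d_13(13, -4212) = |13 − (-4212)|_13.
d_13(13, -4212) = 1/169

Step 1 — x − y = 13 − (-4212) = 4225. Step 2 — v_13(4225) = 2 (factor: 4225 = (13^2 · 25); the sign does not affect v_p). Step 3 — |x − y|_13 = 13^{-2} = 1/169.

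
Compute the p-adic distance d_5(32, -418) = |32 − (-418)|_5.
d_5(32, -418) = 1/25

Step 1 — x − y = 32 − (-418) = 450. Step 2 — v_5(450) = 2 (factor: 450 = (5^2 · 18); the sign does not affect v_p). Step 3 — |x − y|_5 = 5^{-2} = 1/25.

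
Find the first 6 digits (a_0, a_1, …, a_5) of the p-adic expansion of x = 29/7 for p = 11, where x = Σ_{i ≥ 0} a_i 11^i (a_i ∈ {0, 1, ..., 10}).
(a_0, …, a_5) = (1, 5, 9, 7, 4, 9)

v_11(29/7) = 0 (numerator and denominator both coprime to 11), so x ∈ ℤ_11^×. Compute digits iteratively via a_i = x_i mod 11, x_{i+1} = (x_i − a_i)/11, with x_0 = x:
  x_0 = 29/7;  a_0 = 1;  x_1 = (x_0 − 1)/11 = 2/7
  x_1 = 2/7;  a_1 = 5;  x_2 = (x_1 − 5)/11 = -3/7
  x_2 = -3/7;  a_2 = 9;  x_3 = (x_2 − 9)/11 = -6/7
  x_3 = -6/7;  a_3 = 7;  x_4 = (x_3 − 7)/11 = -5/7
  x_4 = -5/7;  a_4 = 4;  x_5 = (x_4 − 4)/11 = -3/7
  x_5 = -3/7;  a_5 = 9;  x_6 = (x_5 − 9)/11 = -6/7
Digits: (1, 5, 9, 7, 4, 9).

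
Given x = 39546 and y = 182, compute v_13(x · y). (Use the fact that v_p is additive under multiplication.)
v_13(7197372) = 4

v_p(x) = 3 (factor: 39546 = 13^3 · 18); v_p(y) = 1 (factor: 182 = 13^1 · 14). Additivity: v_p(xy) = v_p(x) + v_p(y) = 3 + 1 = 4. (Direct check: xy = 7197372 = 13^4 · (252).)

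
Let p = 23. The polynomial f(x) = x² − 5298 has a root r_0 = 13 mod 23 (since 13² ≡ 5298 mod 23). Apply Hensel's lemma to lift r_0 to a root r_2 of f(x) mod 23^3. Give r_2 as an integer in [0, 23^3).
r_2 = 6131 (mod 12167)

Hensel's recurrence: r_{i+1} = r_i − f(r_i)·(f′(r_i))^{-1} mod 23^{i+2}, with f′(x) = 2x. Iterate:
  r_0 = 13 (mod 23)
  r_1 = 312 (mod 529)
  r_2 = 6131 (mod 12167)
Final: r_2 = 6131, and one checks f(r_2) ≡ 0 mod 23^3.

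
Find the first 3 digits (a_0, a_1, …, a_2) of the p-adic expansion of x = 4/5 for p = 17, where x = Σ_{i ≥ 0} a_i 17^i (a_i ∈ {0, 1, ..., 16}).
(a_0, …, a_2) = (11, 13, 6)

v_17(4/5) = 0 (numerator and denominator both coprime to 17), so x ∈ ℤ_17^×. Compute digits iteratively via a_i = x_i mod 17, x_{i+1} = (x_i − a_i)/17, with x_0 = x:
  x_0 = 4/5;  a_0 = 11;  x_1 = (x_0 − 11)/17 = -3/5
  x_1 = -3/5;  a_1 = 13;  x_2 = (x_1 − 13)/17 = -4/5
  x_2 = -4/5;  a_2 = 6;  x_3 = (x_2 − 6)/17 = -2/5
Digits: (11, 13, 6).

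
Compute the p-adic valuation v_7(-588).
v_7(-588) = 2

v_7(n) is the largest exponent k such that 7^k divides n. Factor out: -588 = -7^2 · 12. (Sign doesn't affect v_p.) So v_7(-588) = 2.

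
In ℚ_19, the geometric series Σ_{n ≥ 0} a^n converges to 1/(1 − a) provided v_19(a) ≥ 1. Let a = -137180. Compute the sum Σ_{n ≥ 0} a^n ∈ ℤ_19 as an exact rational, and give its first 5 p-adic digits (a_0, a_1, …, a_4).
Σ a^n = 1/(1 − a) = 1/137181;  first 5 digits = (1, 0, 0, 18, 17)

v_19(a) = 3 ≥ 1, so the series converges in ℤ_19 to 1/(1 − a) = 1/(1 − (-137180)) = 1/137181. Expand this rational in ℤ_19: compute digits iteratively via d_i = x_i mod 19, x_{i+1} = (x_i − d_i)/19. The first 5 digits are (1, 0, 0, 18, 17).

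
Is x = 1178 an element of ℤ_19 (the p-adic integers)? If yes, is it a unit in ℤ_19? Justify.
x ∈ ℤ_19 but not a unit; v_19(x) = 1 > 0

ℤ_19 = {x ∈ ℚ_19 : v_19(x) ≥ 0} and ℤ_19^× = {x ∈ ℤ_19 : v_19(x) = 0}. Here v_19(1178) = v_19(num) − v_19(den) = 1; compare against these criteria.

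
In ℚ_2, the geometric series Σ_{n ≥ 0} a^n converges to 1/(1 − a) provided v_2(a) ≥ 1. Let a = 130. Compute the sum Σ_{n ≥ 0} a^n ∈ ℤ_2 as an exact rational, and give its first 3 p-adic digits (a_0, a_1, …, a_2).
Σ a^n = 1/(1 − a) = -1/129;  first 3 digits = (1, 1, 1)

v_2(a) = 1 ≥ 1, so the series converges in ℤ_2 to 1/(1 − a) = 1/(1 − 130) = -1/129. Expand this rational in ℤ_2: compute digits iteratively via d_i = x_i mod 2, x_{i+1} = (x_i − d_i)/2. The first 3 digits are (1, 1, 1).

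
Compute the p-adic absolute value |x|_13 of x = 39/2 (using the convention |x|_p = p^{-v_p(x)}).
|39/2|_13 = 1/13

Step 1 — compute v_13(x) by factoring powers of 13 out of the numerator and denominator: v_13(39/2) = 1. Step 2 — apply |x|_p = p^{-v_p(x)} = 13^{-1} = 1/13.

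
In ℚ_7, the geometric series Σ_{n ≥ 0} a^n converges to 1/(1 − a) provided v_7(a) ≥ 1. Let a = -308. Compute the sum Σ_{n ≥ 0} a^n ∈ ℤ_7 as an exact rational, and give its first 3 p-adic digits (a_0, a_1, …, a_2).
Σ a^n = 1/(1 − a) = 1/309;  first 3 digits = (1, 5, 4)

v_7(a) = 1 ≥ 1, so the series converges in ℤ_7 to 1/(1 − a) = 1/(1 − (-308)) = 1/309. Expand this rational in ℤ_7: compute digits iteratively via d_i = x_i mod 7, x_{i+1} = (x_i − d_i)/7. The first 3 digits are (1, 5, 4).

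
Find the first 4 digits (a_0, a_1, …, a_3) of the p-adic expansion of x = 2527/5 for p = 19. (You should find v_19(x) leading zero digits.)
(a_0, …, a_3) = (0, 0, 9, 11)

v_19(2527/5) = 2, so a_0 = ... = a_1 = 0. Factor out: x = 19^2 · u with u = 7/5 a unit in ℤ_19. Expand u iteratively via a_{v+i} = u_i mod 19, u_{i+1} = (u_i − a_{v+i})/19:
  u_0 = 7/5;  a_2 = 9;  u_1 = (u_0 − 9)/19 = -2/5
  u_1 = -2/5;  a_3 = 11;  u_2 = (u_1 − 11)/19 = -3/5
Digits: (0, 0, 9, 11).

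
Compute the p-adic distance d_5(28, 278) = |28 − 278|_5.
d_5(28, 278) = 1/125

Step 1 — x − y = 28 − 278 = -250. Step 2 — v_5(-250) = 3 (factor: -250 = −(5^3 · 2); the sign does not affect v_p). Step 3 — |x − y|_5 = 5^{-3} = 1/125.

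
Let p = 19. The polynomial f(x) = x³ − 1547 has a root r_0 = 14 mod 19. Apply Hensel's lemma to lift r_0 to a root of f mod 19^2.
r_1 = 128 (mod 361)

Hensel: r_{i+1} = r_i − f(r_i)/f′(r_i) mod 19^{i+2}, where f′(x) = 3x². Iterate:
  r_0 = 14 (mod 19)
  r_1 = 128 (mod 361)
Final: r = 128 with f(r) ≡ 0 mod 19^2.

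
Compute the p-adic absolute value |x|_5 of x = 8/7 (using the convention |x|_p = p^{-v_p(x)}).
|8/7|_5 = 1

Step 1 — compute v_5(x) by factoring powers of 5 out of the numerator and denominator: v_5(8/7) = 0. Step 2 — apply |x|_p = p^{-v_p(x)} = 5^{0} = 1.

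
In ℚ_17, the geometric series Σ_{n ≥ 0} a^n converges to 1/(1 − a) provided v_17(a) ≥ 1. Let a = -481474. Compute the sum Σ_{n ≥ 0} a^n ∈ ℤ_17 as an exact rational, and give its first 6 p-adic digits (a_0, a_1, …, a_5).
Σ a^n = 1/(1 − a) = 1/481475;  first 6 digits = (1, 0, 0, 4, 11, 16)

v_17(a) = 3 ≥ 1, so the series converges in ℤ_17 to 1/(1 − a) = 1/(1 − (-481474)) = 1/481475. Expand this rational in ℤ_17: compute digits iteratively via d_i = x_i mod 17, x_{i+1} = (x_i − d_i)/17. The first 6 digits are (1, 0, 0, 4, 11, 16).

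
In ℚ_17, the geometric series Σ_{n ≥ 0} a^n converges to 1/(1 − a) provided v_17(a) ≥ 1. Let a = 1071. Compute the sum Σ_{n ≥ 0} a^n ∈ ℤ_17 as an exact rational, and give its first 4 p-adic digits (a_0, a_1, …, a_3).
Σ a^n = 1/(1 − a) = -1/1070;  first 4 digits = (1, 12, 11, 6)

v_17(a) = 1 ≥ 1, so the series converges in ℤ_17 to 1/(1 − a) = 1/(1 − 1071) = -1/1070. Expand this rational in ℤ_17: compute digits iteratively via d_i = x_i mod 17, x_{i+1} = (x_i − d_i)/17. The first 4 digits are (1, 12, 11, 6).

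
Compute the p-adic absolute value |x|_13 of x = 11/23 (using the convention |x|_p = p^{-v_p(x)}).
|11/23|_13 = 1

Step 1 — compute v_13(x) by factoring powers of 13 out of the numerator and denominator: v_13(11/23) = 0. Step 2 — apply |x|_p = p^{-v_p(x)} = 13^{0} = 1.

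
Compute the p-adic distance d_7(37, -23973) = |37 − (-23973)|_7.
d_7(37, -23973) = 1/2401

Step 1 — x − y = 37 − (-23973) = 24010. Step 2 — v_7(24010) = 4 (factor: 24010 = (7^4 · 10); the sign does not affect v_p). Step 3 — |x − y|_7 = 7^{-4} = 1/2401.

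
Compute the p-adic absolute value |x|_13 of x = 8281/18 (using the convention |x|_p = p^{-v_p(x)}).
|8281/18|_13 = 1/169

Step 1 — compute v_13(x) by factoring powers of 13 out of the numerator and denominator: v_13(8281/18) = 2. Step 2 — apply |x|_p = p^{-v_p(x)} = 13^{-2} = 1/169.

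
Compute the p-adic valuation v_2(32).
v_2(32) = 5

v_2(n) is the largest exponent k such that 2^k divides n. Factor out: 32 = 2^5 · 1. (Sign doesn't affect v_p.) So v_2(32) = 5.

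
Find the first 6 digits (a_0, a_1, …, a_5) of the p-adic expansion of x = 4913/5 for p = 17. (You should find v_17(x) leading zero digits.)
(a_0, …, a_5) = (0, 0, 0, 7, 3, 10)

v_17(4913/5) = 3, so a_0 = ... = a_2 = 0. Factor out: x = 17^3 · u with u = 1/5 a unit in ℤ_17. Expand u iteratively via a_{v+i} = u_i mod 17, u_{i+1} = (u_i − a_{v+i})/17:
  u_0 = 1/5;  a_3 = 7;  u_1 = (u_0 − 7)/17 = -2/5
  u_1 = -2/5;  a_4 = 3;  u_2 = (u_1 − 3)/17 = -1/5
  u_2 = -1/5;  a_5 = 10;  u_3 = (u_2 − 10)/17 = -3/5
Digits: (0, 0, 0, 7, 3, 10).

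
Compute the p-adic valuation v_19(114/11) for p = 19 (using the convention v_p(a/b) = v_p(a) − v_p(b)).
v_19(114/11) = 1

Factor powers of 19 from the numerator and denominator of the reduced fraction: 114 = 19^1 · 6 and 11 = 19^0 · 11. Apply v_p(a/b) = v_p(a) − v_p(b): v_19(114/11) = 1 − 0 = 1.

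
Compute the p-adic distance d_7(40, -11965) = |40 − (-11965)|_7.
d_7(40, -11965) = 1/2401

Step 1 — x − y = 40 − (-11965) = 12005. Step 2 — v_7(12005) = 4 (factor: 12005 = (7^4 · 5); the sign does not affect v_p). Step 3 — |x − y|_7 = 7^{-4} = 1/2401.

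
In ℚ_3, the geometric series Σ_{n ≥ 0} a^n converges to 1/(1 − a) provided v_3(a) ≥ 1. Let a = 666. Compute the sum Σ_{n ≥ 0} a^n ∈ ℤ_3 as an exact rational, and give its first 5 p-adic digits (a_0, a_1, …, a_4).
Σ a^n = 1/(1 − a) = -1/665;  first 5 digits = (1, 0, 2, 0, 0)

v_3(a) = 2 ≥ 1, so the series converges in ℤ_3 to 1/(1 − a) = 1/(1 − 666) = -1/665. Expand this rational in ℤ_3: compute digits iteratively via d_i = x_i mod 3, x_{i+1} = (x_i − d_i)/3. The first 5 digits are (1, 0, 2, 0, 0).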